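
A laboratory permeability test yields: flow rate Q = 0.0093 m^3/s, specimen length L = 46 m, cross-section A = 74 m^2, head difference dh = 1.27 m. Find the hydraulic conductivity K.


From K = Q*L / (A*dh):
Numerator: Q*L = 0.0093 * 46 = 0.4278.
Denominator: A*dh = 74 * 1.27 = 93.98.
K = 0.4278 / 93.98 = 0.004552 m/s.

0.004552


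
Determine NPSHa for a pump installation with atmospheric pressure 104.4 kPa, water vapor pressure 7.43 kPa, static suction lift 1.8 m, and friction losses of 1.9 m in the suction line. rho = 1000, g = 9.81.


NPSHa = p_atm/(rho*g) - z_s - hf_s - p_vap/(rho*g).
p_atm/(rho*g) = 104.4*1000 / (1000*9.81) = 10.642 m.
p_vap/(rho*g) = 7.43*1000 / (1000*9.81) = 0.757 m.
NPSHa = 10.642 - 1.8 - 1.9 - 0.757
      = 6.18 m.

6.18


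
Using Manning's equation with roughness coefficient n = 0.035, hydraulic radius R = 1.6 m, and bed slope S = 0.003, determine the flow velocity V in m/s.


Manning's equation gives V = (1/n) * R^(2/3) * S^(1/2).
First, compute R^(2/3) = 1.6^(2/3) = 1.368.
Next, S^(1/2) = 0.003^(1/2) = 0.054772.
Then 1/n = 1/0.035 = 28.57.
V = 28.57 * 1.368 * 0.054772 = 2.1408 m/s.

2.1408


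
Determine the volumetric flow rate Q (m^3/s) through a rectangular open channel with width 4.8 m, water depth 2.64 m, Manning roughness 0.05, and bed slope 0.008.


For a rectangular channel, the cross-sectional area A = b * y = 4.8 * 2.64 = 12.67 m^2.
The wetted perimeter P = b + 2y = 4.8 + 2*2.64 = 10.08 m.
Hydraulic radius R = A/P = 12.67/10.08 = 1.2571 m.
Velocity V = (1/n)*R^(2/3)*S^(1/2) = (1/0.05)*1.2571^(2/3)*0.008^(1/2) = 2.0837 m/s.
Discharge Q = A * V = 12.67 * 2.0837 = 26.404 m^3/s.

26.404


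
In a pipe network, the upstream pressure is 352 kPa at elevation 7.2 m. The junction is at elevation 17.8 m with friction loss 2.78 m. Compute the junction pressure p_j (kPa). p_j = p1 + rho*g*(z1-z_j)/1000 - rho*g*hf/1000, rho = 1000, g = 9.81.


Junction pressure: p_j = p1 + rho*g*(z1 - z_j)/1000 - rho*g*hf/1000.
Elevation term = 1000*9.81*(7.2 - 17.8)/1000 = -103.986 kPa.
Friction term = 1000*9.81*2.78/1000 = 27.272 kPa.
p_j = 352 + -103.986 - 27.272 = 220.74 kPa.

220.74


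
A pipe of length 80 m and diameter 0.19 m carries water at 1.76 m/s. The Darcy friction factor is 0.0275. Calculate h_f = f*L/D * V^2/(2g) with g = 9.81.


Darcy-Weisbach equation: h_f = f * (L/D) * V^2/(2g).
f * L/D = 0.0275 * 80/0.19 = 11.5789.
V^2/(2g) = 1.76^2 / (2*9.81) = 3.0976 / 19.62 = 0.1579 m.
h_f = 11.5789 * 0.1579 = 1.828 m.

1.828


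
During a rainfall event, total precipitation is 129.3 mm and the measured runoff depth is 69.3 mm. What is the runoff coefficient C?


The runoff coefficient C = runoff depth / rainfall depth.
C = 69.3 / 129.3
  = 0.536.

0.536


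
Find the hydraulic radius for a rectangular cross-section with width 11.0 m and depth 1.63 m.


For a rectangular section:
Flow area A = b * y = 11.0 * 1.63 = 17.93 m^2.
Wetted perimeter P = b + 2y = 11.0 + 2*1.63 = 14.26 m.
Hydraulic radius R = A/P = 17.93 / 14.26 = 1.2574 m.

1.2574


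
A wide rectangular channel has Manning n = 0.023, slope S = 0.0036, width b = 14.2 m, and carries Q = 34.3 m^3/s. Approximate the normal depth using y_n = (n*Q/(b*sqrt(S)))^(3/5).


We use the wide-channel approximation y_n = (n*Q/(b*sqrt(S)))^(3/5).
sqrt(S) = sqrt(0.0036) = 0.06.
Numerator: n*Q = 0.023 * 34.3 = 0.7889.
Denominator: b*sqrt(S) = 14.2 * 0.06 = 0.852.
arg = 0.9259.
y_n = 0.9259^(3/5) = 0.9549 m.

0.9549


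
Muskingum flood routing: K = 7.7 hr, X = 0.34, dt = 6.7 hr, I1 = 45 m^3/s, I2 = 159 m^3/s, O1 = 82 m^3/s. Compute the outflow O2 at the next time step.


Muskingum coefficients:
denom = 2*K*(1-X) + dt = 2*7.7*(1-0.34) + 6.7 = 16.864.
C0 = (dt - 2*K*X)/denom = (6.7 - 2*7.7*0.34)/16.864 = 0.0868.
C1 = (dt + 2*K*X)/denom = (6.7 + 2*7.7*0.34)/16.864 = 0.7078.
C2 = (2*K*(1-X) - dt)/denom = 0.2054.
O2 = C0*I2 + C1*I1 + C2*O1
   = 0.0868*159 + 0.7078*45 + 0.2054*82
   = 62.5 m^3/s.

62.5


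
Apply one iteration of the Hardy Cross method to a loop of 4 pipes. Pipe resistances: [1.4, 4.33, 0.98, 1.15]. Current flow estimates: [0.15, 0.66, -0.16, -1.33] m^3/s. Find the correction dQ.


Numerator terms (r*Q*|Q|): 1.4*0.15*|0.15| = 0.0315; 4.33*0.66*|0.66| = 1.8861; 0.98*-0.16*|-0.16| = -0.0251; 1.15*-1.33*|-1.33| = -2.0342.
Sum of numerator = -0.1417.
Denominator terms (r*|Q|): 1.4*|0.15| = 0.21; 4.33*|0.66| = 2.8578; 0.98*|-0.16| = 0.1568; 1.15*|-1.33| = 1.5295.
2 * sum of denominator = 2 * 4.7541 = 9.5082.
dQ = --0.1417 / 9.5082 = 0.0149 m^3/s.

0.0149


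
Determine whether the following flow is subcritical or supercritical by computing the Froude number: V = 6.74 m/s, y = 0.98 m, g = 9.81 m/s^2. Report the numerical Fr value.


The Froude number is defined as Fr = V / sqrt(g*y).
g*y = 9.81 * 0.98 = 9.6138.
sqrt(g*y) = sqrt(9.6138) = 3.1006.
Fr = 6.74 / 3.1006 = 2.1738.
Since Fr > 1, the flow is supercritical.

2.1738


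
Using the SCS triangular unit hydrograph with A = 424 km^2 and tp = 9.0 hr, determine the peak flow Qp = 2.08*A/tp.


SCS formula: Qp = 2.08 * A / tp.
Qp = 2.08 * 424 / 9.0
   = 881.92 / 9.0
   = 97.99 m^3/s per cm.

97.99


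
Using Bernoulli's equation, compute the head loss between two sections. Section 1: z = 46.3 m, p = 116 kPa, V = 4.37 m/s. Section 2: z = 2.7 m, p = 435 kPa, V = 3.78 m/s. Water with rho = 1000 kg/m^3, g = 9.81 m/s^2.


Total head at each section: H = z + p/(rho*g) + V^2/(2g).
H1 = 46.3 + 116*1000/(1000*9.81) + 4.37^2/(2*9.81)
   = 46.3 + 11.825 + 0.9733
   = 59.098 m.
H2 = 2.7 + 435*1000/(1000*9.81) + 3.78^2/(2*9.81)
   = 2.7 + 44.343 + 0.7283
   = 47.771 m.
h_L = H1 - H2 = 59.098 - 47.771 = 11.327 m.

11.327


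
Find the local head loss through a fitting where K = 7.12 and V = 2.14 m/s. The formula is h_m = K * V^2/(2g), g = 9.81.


Minor loss formula: h_m = K * V^2/(2g).
V^2 = 2.14^2 = 4.5796.
V^2/(2g) = 4.5796 / 19.62 = 0.2334 m.
h_m = 7.12 * 0.2334 = 1.6619 m.

1.6619


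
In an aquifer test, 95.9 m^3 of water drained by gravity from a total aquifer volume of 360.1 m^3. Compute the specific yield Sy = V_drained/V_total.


Specific yield Sy = Volume drained / Total volume.
Sy = 95.9 / 360.1
   = 0.2663.

0.2663


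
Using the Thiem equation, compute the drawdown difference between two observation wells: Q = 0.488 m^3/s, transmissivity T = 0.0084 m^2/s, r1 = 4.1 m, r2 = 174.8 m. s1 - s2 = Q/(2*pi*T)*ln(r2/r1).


Thiem equation: s1 - s2 = Q/(2*pi*T) * ln(r2/r1).
ln(r2/r1) = ln(174.8/4.1) = 3.7527.
Q/(2*pi*T) = 0.488 / (2*pi*0.0084) = 0.488 / 0.0528 = 9.2461.
s1 - s2 = 9.2461 * 3.7527 = 34.6976 m.

34.6976


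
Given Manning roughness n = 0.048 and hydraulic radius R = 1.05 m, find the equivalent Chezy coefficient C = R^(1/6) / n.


The Chezy coefficient relates to Manning's n through C = R^(1/6) / n.
R^(1/6) = 1.05^(1/6) = 1.008165.
C = 1.008165 / 0.048 = 21.0 m^(1/2)/s.

21.0


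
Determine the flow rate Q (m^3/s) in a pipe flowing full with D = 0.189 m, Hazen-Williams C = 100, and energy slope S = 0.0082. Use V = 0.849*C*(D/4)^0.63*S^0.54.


For a full circular pipe, R = D/4 = 0.189/4 = 0.0473 m.
V = 0.849 * 100 * 0.0473^0.63 * 0.0082^0.54
  = 0.849 * 100 * 0.146175 * 0.074724
  = 0.9273 m/s.
Pipe area A = pi*D^2/4 = pi*0.189^2/4 = 0.0281 m^2.
Q = A * V = 0.0281 * 0.9273 = 0.026 m^3/s.

0.026


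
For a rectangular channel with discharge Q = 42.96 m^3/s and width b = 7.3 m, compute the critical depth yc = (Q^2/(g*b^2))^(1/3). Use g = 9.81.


Using yc = (Q^2 / (g * b^2))^(1/3):
Q^2 = 42.96^2 = 1845.56.
g * b^2 = 9.81 * 7.3^2 = 9.81 * 53.29 = 522.77.
Q^2 / (g*b^2) = 1845.56 / 522.77 = 3.5303.
yc = 3.5303^(1/3) = 1.5227 m.

1.5227


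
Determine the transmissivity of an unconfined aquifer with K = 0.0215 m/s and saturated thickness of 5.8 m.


Transmissivity is defined as T = K * h.
T = 0.0215 * 5.8
  = 0.1247 m^2/s.

0.1247


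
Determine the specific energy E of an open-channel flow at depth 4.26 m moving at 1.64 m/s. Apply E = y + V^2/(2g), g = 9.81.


Specific energy E = y + V^2/(2g).
Velocity head = V^2/(2g) = 1.64^2 / (2*9.81) = 2.6896 / 19.62 = 0.1371 m.
E = 4.26 + 0.1371 = 4.3971 m.

4.3971


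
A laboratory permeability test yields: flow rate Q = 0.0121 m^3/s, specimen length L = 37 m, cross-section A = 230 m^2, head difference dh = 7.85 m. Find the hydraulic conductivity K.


From K = Q*L / (A*dh):
Numerator: Q*L = 0.0121 * 37 = 0.4477.
Denominator: A*dh = 230 * 7.85 = 1805.5.
K = 0.4477 / 1805.5 = 0.000248 m/s.

0.000248


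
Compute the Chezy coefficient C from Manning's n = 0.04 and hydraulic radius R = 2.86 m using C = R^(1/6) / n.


The Chezy coefficient relates to Manning's n through C = R^(1/6) / n.
R^(1/6) = 2.86^(1/6) = 1.191409.
C = 1.191409 / 0.04 = 29.79 m^(1/2)/s.

29.79


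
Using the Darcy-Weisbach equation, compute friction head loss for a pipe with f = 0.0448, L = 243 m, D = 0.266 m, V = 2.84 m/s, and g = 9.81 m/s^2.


Darcy-Weisbach equation: h_f = f * (L/D) * V^2/(2g).
f * L/D = 0.0448 * 243/0.266 = 40.9263.
V^2/(2g) = 2.84^2 / (2*9.81) = 8.0656 / 19.62 = 0.4111 m.
h_f = 40.9263 * 0.4111 = 16.824 m.

16.824


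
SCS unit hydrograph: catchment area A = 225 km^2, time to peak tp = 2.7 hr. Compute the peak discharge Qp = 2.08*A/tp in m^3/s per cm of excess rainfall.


SCS formula: Qp = 2.08 * A / tp.
Qp = 2.08 * 225 / 2.7
   = 468.0 / 2.7
   = 173.33 m^3/s per cm.

173.33


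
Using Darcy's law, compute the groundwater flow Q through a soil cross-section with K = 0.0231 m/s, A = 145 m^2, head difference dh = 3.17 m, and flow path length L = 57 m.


Darcy's law: Q = K * A * i, where i = dh/L.
Hydraulic gradient i = 3.17 / 57 = 0.055614.
Q = 0.0231 * 145 * 0.055614
  = 0.1863 m^3/s.

0.1863


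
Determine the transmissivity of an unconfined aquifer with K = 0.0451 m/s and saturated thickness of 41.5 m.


Transmissivity is defined as T = K * h.
T = 0.0451 * 41.5
  = 1.8717 m^2/s.

1.8717


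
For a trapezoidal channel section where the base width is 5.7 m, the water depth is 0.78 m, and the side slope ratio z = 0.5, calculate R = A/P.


For a trapezoidal section with side slope z:
A = (b + z*y)*y = (5.7 + 0.5*0.78)*0.78 = 4.75 m^2.
P = b + 2*y*sqrt(1 + z^2) = 5.7 + 2*0.78*sqrt(1 + 0.5^2) = 7.444 m.
R = A/P = 4.75 / 7.444 = 0.6381 m.

0.6381


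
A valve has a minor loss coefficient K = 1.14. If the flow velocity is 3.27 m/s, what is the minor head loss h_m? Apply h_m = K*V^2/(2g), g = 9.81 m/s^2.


Minor loss formula: h_m = K * V^2/(2g).
V^2 = 3.27^2 = 10.6929.
V^2/(2g) = 10.6929 / 19.62 = 0.545 m.
h_m = 1.14 * 0.545 = 0.6213 m.

0.6213


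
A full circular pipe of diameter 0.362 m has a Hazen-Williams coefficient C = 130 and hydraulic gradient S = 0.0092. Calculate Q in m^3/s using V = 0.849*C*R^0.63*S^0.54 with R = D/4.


For a full circular pipe, R = D/4 = 0.362/4 = 0.0905 m.
V = 0.849 * 130 * 0.0905^0.63 * 0.0092^0.54
  = 0.849 * 130 * 0.220135 * 0.079514
  = 1.9319 m/s.
Pipe area A = pi*D^2/4 = pi*0.362^2/4 = 0.1029 m^2.
Q = A * V = 0.1029 * 1.9319 = 0.1988 m^3/s.

0.1988


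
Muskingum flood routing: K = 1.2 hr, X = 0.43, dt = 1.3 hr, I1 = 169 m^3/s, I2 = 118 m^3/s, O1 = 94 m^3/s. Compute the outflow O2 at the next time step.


Muskingum coefficients:
denom = 2*K*(1-X) + dt = 2*1.2*(1-0.43) + 1.3 = 2.668.
C0 = (dt - 2*K*X)/denom = (1.3 - 2*1.2*0.43)/2.668 = 0.1004.
C1 = (dt + 2*K*X)/denom = (1.3 + 2*1.2*0.43)/2.668 = 0.8741.
C2 = (2*K*(1-X) - dt)/denom = 0.0255.
O2 = C0*I2 + C1*I1 + C2*O1
   = 0.1004*118 + 0.8741*169 + 0.0255*94
   = 161.97 m^3/s.

161.97


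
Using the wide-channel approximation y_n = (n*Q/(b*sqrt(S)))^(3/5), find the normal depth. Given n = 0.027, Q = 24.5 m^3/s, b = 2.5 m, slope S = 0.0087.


We use the wide-channel approximation y_n = (n*Q/(b*sqrt(S)))^(3/5).
sqrt(S) = sqrt(0.0087) = 0.093274.
Numerator: n*Q = 0.027 * 24.5 = 0.6615.
Denominator: b*sqrt(S) = 2.5 * 0.093274 = 0.233185.
arg = 2.8368.
y_n = 2.8368^(3/5) = 1.8694 m.

1.8694


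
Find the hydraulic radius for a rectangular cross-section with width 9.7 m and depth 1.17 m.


For a rectangular section:
Flow area A = b * y = 9.7 * 1.17 = 11.35 m^2.
Wetted perimeter P = b + 2y = 9.7 + 2*1.17 = 12.04 m.
Hydraulic radius R = A/P = 11.35 / 12.04 = 0.9426 m.

0.9426


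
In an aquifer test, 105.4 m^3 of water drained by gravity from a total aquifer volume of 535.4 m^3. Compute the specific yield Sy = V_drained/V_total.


Specific yield Sy = Volume drained / Total volume.
Sy = 105.4 / 535.4
   = 0.1969.

0.1969


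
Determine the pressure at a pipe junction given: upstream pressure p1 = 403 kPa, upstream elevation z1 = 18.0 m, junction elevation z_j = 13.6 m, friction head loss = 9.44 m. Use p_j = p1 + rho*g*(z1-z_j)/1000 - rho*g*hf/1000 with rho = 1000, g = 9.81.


Junction pressure: p_j = p1 + rho*g*(z1 - z_j)/1000 - rho*g*hf/1000.
Elevation term = 1000*9.81*(18.0 - 13.6)/1000 = 43.164 kPa.
Friction term = 1000*9.81*9.44/1000 = 92.606 kPa.
p_j = 403 + 43.164 - 92.606 = 353.56 kPa.

353.56


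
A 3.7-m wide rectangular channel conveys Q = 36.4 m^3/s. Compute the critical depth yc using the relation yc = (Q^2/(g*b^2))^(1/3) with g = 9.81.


Using yc = (Q^2 / (g * b^2))^(1/3):
Q^2 = 36.4^2 = 1324.96.
g * b^2 = 9.81 * 3.7^2 = 9.81 * 13.69 = 134.3.
Q^2 / (g*b^2) = 1324.96 / 134.3 = 9.8657.
yc = 9.8657^(1/3) = 2.1448 m.

2.1448


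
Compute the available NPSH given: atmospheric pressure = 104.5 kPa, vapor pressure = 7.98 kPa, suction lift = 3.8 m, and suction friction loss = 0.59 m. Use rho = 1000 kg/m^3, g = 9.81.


NPSHa = p_atm/(rho*g) - z_s - hf_s - p_vap/(rho*g).
p_atm/(rho*g) = 104.5*1000 / (1000*9.81) = 10.652 m.
p_vap/(rho*g) = 7.98*1000 / (1000*9.81) = 0.813 m.
NPSHa = 10.652 - 3.8 - 0.59 - 0.813
      = 5.45 m.

5.45


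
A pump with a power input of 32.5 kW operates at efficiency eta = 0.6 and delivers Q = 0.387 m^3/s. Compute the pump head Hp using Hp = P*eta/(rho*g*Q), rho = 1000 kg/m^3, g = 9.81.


Pump head formula: Hp = P * eta / (rho * g * Q).
Numerator: P * eta = 32.5 * 1000 * 0.6 = 19500.0 W.
Denominator: rho * g * Q = 1000 * 9.81 * 0.387 = 3796.47.
Hp = 19500.0 / 3796.47 = 5.14 m.

5.14


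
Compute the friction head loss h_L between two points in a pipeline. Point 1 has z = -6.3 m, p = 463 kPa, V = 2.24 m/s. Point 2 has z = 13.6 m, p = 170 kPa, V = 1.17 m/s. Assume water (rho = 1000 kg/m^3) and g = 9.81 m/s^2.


Total head at each section: H = z + p/(rho*g) + V^2/(2g).
H1 = -6.3 + 463*1000/(1000*9.81) + 2.24^2/(2*9.81)
   = -6.3 + 47.197 + 0.2557
   = 41.152 m.
H2 = 13.6 + 170*1000/(1000*9.81) + 1.17^2/(2*9.81)
   = 13.6 + 17.329 + 0.0698
   = 30.999 m.
h_L = H1 - H2 = 41.152 - 30.999 = 10.153 m.

10.153


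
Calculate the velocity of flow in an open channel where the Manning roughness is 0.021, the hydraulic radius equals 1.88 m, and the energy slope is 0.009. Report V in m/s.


Manning's equation gives V = (1/n) * R^(2/3) * S^(1/2).
First, compute R^(2/3) = 1.88^(2/3) = 1.5233.
Next, S^(1/2) = 0.009^(1/2) = 0.094868.
Then 1/n = 1/0.021 = 47.62.
V = 47.62 * 1.5233 * 0.094868 = 6.8814 m/s.

6.8814


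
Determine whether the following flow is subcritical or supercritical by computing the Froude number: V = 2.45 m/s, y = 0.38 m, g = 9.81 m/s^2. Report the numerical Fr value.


The Froude number is defined as Fr = V / sqrt(g*y).
g*y = 9.81 * 0.38 = 3.7278.
sqrt(g*y) = sqrt(3.7278) = 1.9308.
Fr = 2.45 / 1.9308 = 1.2689.
Since Fr > 1, the flow is supercritical.

1.2689


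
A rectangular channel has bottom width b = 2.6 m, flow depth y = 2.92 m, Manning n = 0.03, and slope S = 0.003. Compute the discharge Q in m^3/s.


For a rectangular channel, the cross-sectional area A = b * y = 2.6 * 2.92 = 7.59 m^2.
The wetted perimeter P = b + 2y = 2.6 + 2*2.92 = 8.44 m.
Hydraulic radius R = A/P = 7.59/8.44 = 0.8995 m.
Velocity V = (1/n)*R^(2/3)*S^(1/2) = (1/0.03)*0.8995^(2/3)*0.003^(1/2) = 1.7013 m/s.
Discharge Q = A * V = 7.59 * 1.7013 = 12.916 m^3/s.

12.916


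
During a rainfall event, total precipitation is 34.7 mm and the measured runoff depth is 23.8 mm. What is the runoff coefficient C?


The runoff coefficient C = runoff depth / rainfall depth.
C = 23.8 / 34.7
  = 0.6859.

0.6859


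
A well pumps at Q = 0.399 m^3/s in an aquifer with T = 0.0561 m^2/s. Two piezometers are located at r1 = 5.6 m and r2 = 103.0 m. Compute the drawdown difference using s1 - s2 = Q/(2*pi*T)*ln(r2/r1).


Thiem equation: s1 - s2 = Q/(2*pi*T) * ln(r2/r1).
ln(r2/r1) = ln(103.0/5.6) = 2.912.
Q/(2*pi*T) = 0.399 / (2*pi*0.0561) = 0.399 / 0.3525 = 1.132.
s1 - s2 = 1.132 * 2.912 = 3.2962 m.

3.2962


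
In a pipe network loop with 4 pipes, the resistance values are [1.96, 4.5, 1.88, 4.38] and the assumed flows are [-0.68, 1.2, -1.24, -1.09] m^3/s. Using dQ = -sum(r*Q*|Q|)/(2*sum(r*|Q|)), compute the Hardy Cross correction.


Numerator terms (r*Q*|Q|): 1.96*-0.68*|-0.68| = -0.9063; 4.5*1.2*|1.2| = 6.48; 1.88*-1.24*|-1.24| = -2.8907; 4.38*-1.09*|-1.09| = -5.2039.
Sum of numerator = -2.5209.
Denominator terms (r*|Q|): 1.96*|-0.68| = 1.3328; 4.5*|1.2| = 5.4; 1.88*|-1.24| = 2.3312; 4.38*|-1.09| = 4.7742.
2 * sum of denominator = 2 * 13.8382 = 27.6764.
dQ = --2.5209 / 27.6764 = 0.0911 m^3/s.

0.0911


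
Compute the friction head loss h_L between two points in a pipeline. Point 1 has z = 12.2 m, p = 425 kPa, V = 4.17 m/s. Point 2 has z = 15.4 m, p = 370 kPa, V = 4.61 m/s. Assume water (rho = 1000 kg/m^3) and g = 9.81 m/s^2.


Total head at each section: H = z + p/(rho*g) + V^2/(2g).
H1 = 12.2 + 425*1000/(1000*9.81) + 4.17^2/(2*9.81)
   = 12.2 + 43.323 + 0.8863
   = 56.409 m.
H2 = 15.4 + 370*1000/(1000*9.81) + 4.61^2/(2*9.81)
   = 15.4 + 37.717 + 1.0832
   = 54.2 m.
h_L = H1 - H2 = 56.409 - 54.2 = 2.21 m.

2.21


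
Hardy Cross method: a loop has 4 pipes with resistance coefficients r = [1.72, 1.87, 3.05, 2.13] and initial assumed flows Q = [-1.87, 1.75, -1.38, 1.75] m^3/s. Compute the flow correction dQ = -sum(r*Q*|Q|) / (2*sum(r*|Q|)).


Numerator terms (r*Q*|Q|): 1.72*-1.87*|-1.87| = -6.0147; 1.87*1.75*|1.75| = 5.7269; 3.05*-1.38*|-1.38| = -5.8084; 2.13*1.75*|1.75| = 6.5231.
Sum of numerator = 0.4269.
Denominator terms (r*|Q|): 1.72*|-1.87| = 3.2164; 1.87*|1.75| = 3.2725; 3.05*|-1.38| = 4.209; 2.13*|1.75| = 3.7275.
2 * sum of denominator = 2 * 14.4254 = 28.8508.
dQ = -0.4269 / 28.8508 = -0.0148 m^3/s.

-0.0148


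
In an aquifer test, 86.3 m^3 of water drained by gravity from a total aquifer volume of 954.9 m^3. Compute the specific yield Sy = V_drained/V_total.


Specific yield Sy = Volume drained / Total volume.
Sy = 86.3 / 954.9
   = 0.0904.

0.0904


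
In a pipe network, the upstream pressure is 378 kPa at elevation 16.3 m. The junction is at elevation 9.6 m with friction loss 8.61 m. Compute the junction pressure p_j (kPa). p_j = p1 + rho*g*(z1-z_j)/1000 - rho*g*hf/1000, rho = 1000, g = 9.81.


Junction pressure: p_j = p1 + rho*g*(z1 - z_j)/1000 - rho*g*hf/1000.
Elevation term = 1000*9.81*(16.3 - 9.6)/1000 = 65.727 kPa.
Friction term = 1000*9.81*8.61/1000 = 84.464 kPa.
p_j = 378 + 65.727 - 84.464 = 359.26 kPa.

359.26


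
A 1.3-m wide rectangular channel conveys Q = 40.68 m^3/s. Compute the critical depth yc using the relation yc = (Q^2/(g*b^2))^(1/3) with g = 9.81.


Using yc = (Q^2 / (g * b^2))^(1/3):
Q^2 = 40.68^2 = 1654.86.
g * b^2 = 9.81 * 1.3^2 = 9.81 * 1.69 = 16.58.
Q^2 / (g*b^2) = 1654.86 / 16.58 = 99.8106.
yc = 99.8106^(1/3) = 4.6388 m.

4.6388


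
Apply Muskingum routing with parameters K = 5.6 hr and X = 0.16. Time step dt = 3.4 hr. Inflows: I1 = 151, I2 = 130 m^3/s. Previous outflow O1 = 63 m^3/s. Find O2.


Muskingum coefficients:
denom = 2*K*(1-X) + dt = 2*5.6*(1-0.16) + 3.4 = 12.808.
C0 = (dt - 2*K*X)/denom = (3.4 - 2*5.6*0.16)/12.808 = 0.1255.
C1 = (dt + 2*K*X)/denom = (3.4 + 2*5.6*0.16)/12.808 = 0.4054.
C2 = (2*K*(1-X) - dt)/denom = 0.4691.
O2 = C0*I2 + C1*I1 + C2*O1
   = 0.1255*130 + 0.4054*151 + 0.4691*63
   = 107.08 m^3/s.

107.08


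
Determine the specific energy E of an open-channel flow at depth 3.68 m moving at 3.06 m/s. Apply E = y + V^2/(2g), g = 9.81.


Specific energy E = y + V^2/(2g).
Velocity head = V^2/(2g) = 3.06^2 / (2*9.81) = 9.3636 / 19.62 = 0.4772 m.
E = 3.68 + 0.4772 = 4.1572 m.

4.1572


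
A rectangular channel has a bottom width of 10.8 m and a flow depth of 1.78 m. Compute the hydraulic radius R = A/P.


For a rectangular section:
Flow area A = b * y = 10.8 * 1.78 = 19.22 m^2.
Wetted perimeter P = b + 2y = 10.8 + 2*1.78 = 14.36 m.
Hydraulic radius R = A/P = 19.22 / 14.36 = 1.3387 m.

1.3387


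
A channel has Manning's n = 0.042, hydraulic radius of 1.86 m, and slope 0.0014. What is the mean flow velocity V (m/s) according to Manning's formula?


Manning's equation gives V = (1/n) * R^(2/3) * S^(1/2).
First, compute R^(2/3) = 1.86^(2/3) = 1.5124.
Next, S^(1/2) = 0.0014^(1/2) = 0.037417.
Then 1/n = 1/0.042 = 23.81.
V = 23.81 * 1.5124 * 0.037417 = 1.3474 m/s.

1.3474


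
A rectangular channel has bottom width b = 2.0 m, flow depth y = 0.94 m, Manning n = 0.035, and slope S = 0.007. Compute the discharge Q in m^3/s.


For a rectangular channel, the cross-sectional area A = b * y = 2.0 * 0.94 = 1.88 m^2.
The wetted perimeter P = b + 2y = 2.0 + 2*0.94 = 3.88 m.
Hydraulic radius R = A/P = 1.88/3.88 = 0.4845 m.
Velocity V = (1/n)*R^(2/3)*S^(1/2) = (1/0.035)*0.4845^(2/3)*0.007^(1/2) = 1.4747 m/s.
Discharge Q = A * V = 1.88 * 1.4747 = 2.772 m^3/s.

2.772


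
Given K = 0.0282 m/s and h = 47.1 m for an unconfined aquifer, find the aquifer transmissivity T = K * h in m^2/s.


Transmissivity is defined as T = K * h.
T = 0.0282 * 47.1
  = 1.3282 m^2/s.

1.3282


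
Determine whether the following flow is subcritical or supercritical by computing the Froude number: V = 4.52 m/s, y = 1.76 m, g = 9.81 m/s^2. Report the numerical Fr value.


The Froude number is defined as Fr = V / sqrt(g*y).
g*y = 9.81 * 1.76 = 17.2656.
sqrt(g*y) = sqrt(17.2656) = 4.1552.
Fr = 4.52 / 4.1552 = 1.0878.
Since Fr > 1, the flow is supercritical.

1.0878


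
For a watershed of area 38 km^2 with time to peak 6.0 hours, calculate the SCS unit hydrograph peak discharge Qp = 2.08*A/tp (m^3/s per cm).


SCS formula: Qp = 2.08 * A / tp.
Qp = 2.08 * 38 / 6.0
   = 79.04 / 6.0
   = 13.17 m^3/s per cm.

13.17


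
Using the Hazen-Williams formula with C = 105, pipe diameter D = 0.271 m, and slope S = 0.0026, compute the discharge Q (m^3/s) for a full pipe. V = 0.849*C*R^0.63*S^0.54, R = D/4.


For a full circular pipe, R = D/4 = 0.271/4 = 0.0678 m.
V = 0.849 * 105 * 0.0678^0.63 * 0.0026^0.54
  = 0.849 * 105 * 0.183431 * 0.040187
  = 0.6571 m/s.
Pipe area A = pi*D^2/4 = pi*0.271^2/4 = 0.0577 m^2.
Q = A * V = 0.0577 * 0.6571 = 0.0379 m^3/s.

0.0379


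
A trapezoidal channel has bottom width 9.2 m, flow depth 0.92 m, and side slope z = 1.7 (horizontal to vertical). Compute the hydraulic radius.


For a trapezoidal section with side slope z:
A = (b + z*y)*y = (9.2 + 1.7*0.92)*0.92 = 9.903 m^2.
P = b + 2*y*sqrt(1 + z^2) = 9.2 + 2*0.92*sqrt(1 + 1.7^2) = 12.829 m.
R = A/P = 9.903 / 12.829 = 0.7719 m.

0.7719


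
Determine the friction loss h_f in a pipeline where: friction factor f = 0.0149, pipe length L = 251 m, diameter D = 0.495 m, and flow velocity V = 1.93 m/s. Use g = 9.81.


Darcy-Weisbach equation: h_f = f * (L/D) * V^2/(2g).
f * L/D = 0.0149 * 251/0.495 = 7.5554.
V^2/(2g) = 1.93^2 / (2*9.81) = 3.7249 / 19.62 = 0.1899 m.
h_f = 7.5554 * 0.1899 = 1.434 m.

1.434


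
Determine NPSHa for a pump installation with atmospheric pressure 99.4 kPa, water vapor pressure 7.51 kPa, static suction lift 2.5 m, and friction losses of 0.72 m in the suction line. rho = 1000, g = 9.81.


NPSHa = p_atm/(rho*g) - z_s - hf_s - p_vap/(rho*g).
p_atm/(rho*g) = 99.4*1000 / (1000*9.81) = 10.133 m.
p_vap/(rho*g) = 7.51*1000 / (1000*9.81) = 0.766 m.
NPSHa = 10.133 - 2.5 - 0.72 - 0.766
      = 6.15 m.

6.15


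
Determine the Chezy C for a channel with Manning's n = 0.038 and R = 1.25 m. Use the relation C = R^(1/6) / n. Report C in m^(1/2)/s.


The Chezy coefficient relates to Manning's n through C = R^(1/6) / n.
R^(1/6) = 1.25^(1/6) = 1.037891.
C = 1.037891 / 0.038 = 27.31 m^(1/2)/s.

27.31


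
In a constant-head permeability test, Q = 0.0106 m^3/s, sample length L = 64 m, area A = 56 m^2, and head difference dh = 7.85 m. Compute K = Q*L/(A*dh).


From K = Q*L / (A*dh):
Numerator: Q*L = 0.0106 * 64 = 0.6784.
Denominator: A*dh = 56 * 7.85 = 439.6.
K = 0.6784 / 439.6 = 0.001543 m/s.

0.001543


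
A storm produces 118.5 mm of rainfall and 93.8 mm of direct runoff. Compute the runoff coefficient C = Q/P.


The runoff coefficient C = runoff depth / rainfall depth.
C = 93.8 / 118.5
  = 0.7916.

0.7916


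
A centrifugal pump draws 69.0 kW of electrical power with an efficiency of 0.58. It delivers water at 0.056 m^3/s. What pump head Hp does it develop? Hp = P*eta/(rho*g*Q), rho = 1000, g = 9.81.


Pump head formula: Hp = P * eta / (rho * g * Q).
Numerator: P * eta = 69.0 * 1000 * 0.58 = 40020.0 W.
Denominator: rho * g * Q = 1000 * 9.81 * 0.056 = 549.36.
Hp = 40020.0 / 549.36 = 72.85 m.

72.85


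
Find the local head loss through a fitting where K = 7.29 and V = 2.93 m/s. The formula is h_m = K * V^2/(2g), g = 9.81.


Minor loss formula: h_m = K * V^2/(2g).
V^2 = 2.93^2 = 8.5849.
V^2/(2g) = 8.5849 / 19.62 = 0.4376 m.
h_m = 7.29 * 0.4376 = 3.1898 m.

3.1898


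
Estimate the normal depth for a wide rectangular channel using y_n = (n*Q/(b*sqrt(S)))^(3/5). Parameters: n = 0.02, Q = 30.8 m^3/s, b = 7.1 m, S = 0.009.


We use the wide-channel approximation y_n = (n*Q/(b*sqrt(S)))^(3/5).
sqrt(S) = sqrt(0.009) = 0.094868.
Numerator: n*Q = 0.02 * 30.8 = 0.616.
Denominator: b*sqrt(S) = 7.1 * 0.094868 = 0.673563.
arg = 0.9145.
y_n = 0.9145^(3/5) = 0.9478 m.

0.9478


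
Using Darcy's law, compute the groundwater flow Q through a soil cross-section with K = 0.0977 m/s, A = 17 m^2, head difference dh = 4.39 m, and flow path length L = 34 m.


Darcy's law: Q = K * A * i, where i = dh/L.
Hydraulic gradient i = 4.39 / 34 = 0.129118.
Q = 0.0977 * 17 * 0.129118
  = 0.2145 m^3/s.

0.2145


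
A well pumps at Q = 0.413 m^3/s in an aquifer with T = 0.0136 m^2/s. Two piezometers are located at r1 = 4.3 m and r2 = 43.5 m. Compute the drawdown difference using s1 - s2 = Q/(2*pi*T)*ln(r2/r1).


Thiem equation: s1 - s2 = Q/(2*pi*T) * ln(r2/r1).
ln(r2/r1) = ln(43.5/4.3) = 2.3141.
Q/(2*pi*T) = 0.413 / (2*pi*0.0136) = 0.413 / 0.0855 = 4.8332.
s1 - s2 = 4.8332 * 2.3141 = 11.1846 m.

11.1846


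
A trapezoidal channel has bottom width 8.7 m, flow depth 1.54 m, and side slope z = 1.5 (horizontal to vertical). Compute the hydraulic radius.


For a trapezoidal section with side slope z:
A = (b + z*y)*y = (8.7 + 1.5*1.54)*1.54 = 16.955 m^2.
P = b + 2*y*sqrt(1 + z^2) = 8.7 + 2*1.54*sqrt(1 + 1.5^2) = 14.253 m.
R = A/P = 16.955 / 14.253 = 1.1896 m.

1.1896


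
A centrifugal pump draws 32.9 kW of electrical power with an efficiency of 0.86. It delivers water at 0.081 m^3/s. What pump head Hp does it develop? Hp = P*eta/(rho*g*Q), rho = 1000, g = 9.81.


Pump head formula: Hp = P * eta / (rho * g * Q).
Numerator: P * eta = 32.9 * 1000 * 0.86 = 28294.0 W.
Denominator: rho * g * Q = 1000 * 9.81 * 0.081 = 794.61.
Hp = 28294.0 / 794.61 = 35.61 m.

35.61


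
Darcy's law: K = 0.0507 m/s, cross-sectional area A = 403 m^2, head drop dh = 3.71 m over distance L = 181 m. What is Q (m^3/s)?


Darcy's law: Q = K * A * i, where i = dh/L.
Hydraulic gradient i = 3.71 / 181 = 0.020497.
Q = 0.0507 * 403 * 0.020497
  = 0.4188 m^3/s.

0.4188


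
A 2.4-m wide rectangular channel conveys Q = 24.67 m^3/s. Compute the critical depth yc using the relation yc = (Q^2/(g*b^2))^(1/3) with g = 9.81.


Using yc = (Q^2 / (g * b^2))^(1/3):
Q^2 = 24.67^2 = 608.61.
g * b^2 = 9.81 * 2.4^2 = 9.81 * 5.76 = 56.51.
Q^2 / (g*b^2) = 608.61 / 56.51 = 10.77.
yc = 10.77^(1/3) = 2.2084 m.

2.2084


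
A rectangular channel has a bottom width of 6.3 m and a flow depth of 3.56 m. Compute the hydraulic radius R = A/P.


For a rectangular section:
Flow area A = b * y = 6.3 * 3.56 = 22.43 m^2.
Wetted perimeter P = b + 2y = 6.3 + 2*3.56 = 13.42 m.
Hydraulic radius R = A/P = 22.43 / 13.42 = 1.6712 m.

1.6712


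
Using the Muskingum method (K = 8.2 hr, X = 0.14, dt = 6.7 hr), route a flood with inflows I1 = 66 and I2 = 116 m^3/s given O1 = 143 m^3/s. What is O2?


Muskingum coefficients:
denom = 2*K*(1-X) + dt = 2*8.2*(1-0.14) + 6.7 = 20.804.
C0 = (dt - 2*K*X)/denom = (6.7 - 2*8.2*0.14)/20.804 = 0.2117.
C1 = (dt + 2*K*X)/denom = (6.7 + 2*8.2*0.14)/20.804 = 0.4324.
C2 = (2*K*(1-X) - dt)/denom = 0.3559.
O2 = C0*I2 + C1*I1 + C2*O1
   = 0.2117*116 + 0.4324*66 + 0.3559*143
   = 103.99 m^3/s.

103.99


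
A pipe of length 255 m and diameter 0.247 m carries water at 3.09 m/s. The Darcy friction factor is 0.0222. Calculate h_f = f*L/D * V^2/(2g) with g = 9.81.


Darcy-Weisbach equation: h_f = f * (L/D) * V^2/(2g).
f * L/D = 0.0222 * 255/0.247 = 22.919.
V^2/(2g) = 3.09^2 / (2*9.81) = 9.5481 / 19.62 = 0.4867 m.
h_f = 22.919 * 0.4867 = 11.154 m.

11.154


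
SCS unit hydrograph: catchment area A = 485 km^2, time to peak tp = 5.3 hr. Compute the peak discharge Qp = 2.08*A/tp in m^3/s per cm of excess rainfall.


SCS formula: Qp = 2.08 * A / tp.
Qp = 2.08 * 485 / 5.3
   = 1008.8 / 5.3
   = 190.34 m^3/s per cm.

190.34


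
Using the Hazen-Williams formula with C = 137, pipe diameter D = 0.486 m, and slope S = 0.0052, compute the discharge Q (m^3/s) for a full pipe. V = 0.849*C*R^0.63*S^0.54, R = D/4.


For a full circular pipe, R = D/4 = 0.486/4 = 0.1215 m.
V = 0.849 * 137 * 0.1215^0.63 * 0.0052^0.54
  = 0.849 * 137 * 0.265023 * 0.058431
  = 1.8012 m/s.
Pipe area A = pi*D^2/4 = pi*0.486^2/4 = 0.1855 m^2.
Q = A * V = 0.1855 * 1.8012 = 0.3341 m^3/s.

0.3341


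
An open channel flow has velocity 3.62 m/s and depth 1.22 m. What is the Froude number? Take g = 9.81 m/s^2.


The Froude number is defined as Fr = V / sqrt(g*y).
g*y = 9.81 * 1.22 = 11.9682.
sqrt(g*y) = sqrt(11.9682) = 3.4595.
Fr = 3.62 / 3.4595 = 1.0464.

1.0464


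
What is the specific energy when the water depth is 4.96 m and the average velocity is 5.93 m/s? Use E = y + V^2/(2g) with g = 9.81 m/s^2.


Specific energy E = y + V^2/(2g).
Velocity head = V^2/(2g) = 5.93^2 / (2*9.81) = 35.1649 / 19.62 = 1.7923 m.
E = 4.96 + 1.7923 = 6.7523 m.

6.7523


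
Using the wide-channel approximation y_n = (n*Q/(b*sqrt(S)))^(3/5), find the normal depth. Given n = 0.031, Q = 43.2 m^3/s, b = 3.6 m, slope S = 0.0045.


We use the wide-channel approximation y_n = (n*Q/(b*sqrt(S)))^(3/5).
sqrt(S) = sqrt(0.0045) = 0.067082.
Numerator: n*Q = 0.031 * 43.2 = 1.3392.
Denominator: b*sqrt(S) = 3.6 * 0.067082 = 0.241495.
arg = 5.5454.
y_n = 5.5454^(3/5) = 2.7949 m.

2.7949


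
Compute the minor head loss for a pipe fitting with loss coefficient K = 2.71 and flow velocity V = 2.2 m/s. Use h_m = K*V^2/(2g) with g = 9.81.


Minor loss formula: h_m = K * V^2/(2g).
V^2 = 2.2^2 = 4.84.
V^2/(2g) = 4.84 / 19.62 = 0.2467 m.
h_m = 2.71 * 0.2467 = 0.6685 m.

0.6685


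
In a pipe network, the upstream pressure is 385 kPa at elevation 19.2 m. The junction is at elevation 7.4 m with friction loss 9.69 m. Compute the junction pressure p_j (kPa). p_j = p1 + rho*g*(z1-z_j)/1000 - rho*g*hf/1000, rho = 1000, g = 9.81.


Junction pressure: p_j = p1 + rho*g*(z1 - z_j)/1000 - rho*g*hf/1000.
Elevation term = 1000*9.81*(19.2 - 7.4)/1000 = 115.758 kPa.
Friction term = 1000*9.81*9.69/1000 = 95.059 kPa.
p_j = 385 + 115.758 - 95.059 = 405.7 kPa.

405.7


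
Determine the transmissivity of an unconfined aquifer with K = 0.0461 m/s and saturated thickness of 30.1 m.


Transmissivity is defined as T = K * h.
T = 0.0461 * 30.1
  = 1.3876 m^2/s.

1.3876


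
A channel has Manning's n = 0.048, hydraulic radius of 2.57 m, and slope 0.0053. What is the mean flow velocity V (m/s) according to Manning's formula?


Manning's equation gives V = (1/n) * R^(2/3) * S^(1/2).
First, compute R^(2/3) = 2.57^(2/3) = 1.8762.
Next, S^(1/2) = 0.0053^(1/2) = 0.072801.
Then 1/n = 1/0.048 = 20.83.
V = 20.83 * 1.8762 * 0.072801 = 2.8457 m/s.

2.8457


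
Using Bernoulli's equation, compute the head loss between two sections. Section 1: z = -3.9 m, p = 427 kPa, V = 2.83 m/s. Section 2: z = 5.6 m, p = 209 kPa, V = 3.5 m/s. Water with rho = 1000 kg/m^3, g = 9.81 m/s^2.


Total head at each section: H = z + p/(rho*g) + V^2/(2g).
H1 = -3.9 + 427*1000/(1000*9.81) + 2.83^2/(2*9.81)
   = -3.9 + 43.527 + 0.4082
   = 40.035 m.
H2 = 5.6 + 209*1000/(1000*9.81) + 3.5^2/(2*9.81)
   = 5.6 + 21.305 + 0.6244
   = 27.529 m.
h_L = H1 - H2 = 40.035 - 27.529 = 12.506 m.

12.506


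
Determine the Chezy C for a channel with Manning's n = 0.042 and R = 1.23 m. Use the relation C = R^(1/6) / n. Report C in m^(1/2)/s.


The Chezy coefficient relates to Manning's n through C = R^(1/6) / n.
R^(1/6) = 1.23^(1/6) = 1.035104.
C = 1.035104 / 0.042 = 24.65 m^(1/2)/s.

24.65


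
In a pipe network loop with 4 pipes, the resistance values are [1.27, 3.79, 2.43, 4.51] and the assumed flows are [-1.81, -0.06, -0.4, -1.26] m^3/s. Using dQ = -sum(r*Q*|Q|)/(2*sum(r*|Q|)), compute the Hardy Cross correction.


Numerator terms (r*Q*|Q|): 1.27*-1.81*|-1.81| = -4.1606; 3.79*-0.06*|-0.06| = -0.0136; 2.43*-0.4*|-0.4| = -0.3888; 4.51*-1.26*|-1.26| = -7.1601.
Sum of numerator = -11.7232.
Denominator terms (r*|Q|): 1.27*|-1.81| = 2.2987; 3.79*|-0.06| = 0.2274; 2.43*|-0.4| = 0.972; 4.51*|-1.26| = 5.6826.
2 * sum of denominator = 2 * 9.1807 = 18.3614.
dQ = --11.7232 / 18.3614 = 0.6385 m^3/s.

0.6385


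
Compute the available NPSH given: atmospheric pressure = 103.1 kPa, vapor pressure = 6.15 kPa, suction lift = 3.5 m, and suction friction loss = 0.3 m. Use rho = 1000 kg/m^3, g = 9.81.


NPSHa = p_atm/(rho*g) - z_s - hf_s - p_vap/(rho*g).
p_atm/(rho*g) = 103.1*1000 / (1000*9.81) = 10.51 m.
p_vap/(rho*g) = 6.15*1000 / (1000*9.81) = 0.627 m.
NPSHa = 10.51 - 3.5 - 0.3 - 0.627
      = 6.08 m.

6.08


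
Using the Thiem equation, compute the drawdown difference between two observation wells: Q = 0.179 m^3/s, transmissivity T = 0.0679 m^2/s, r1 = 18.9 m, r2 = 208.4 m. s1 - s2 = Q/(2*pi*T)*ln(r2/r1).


Thiem equation: s1 - s2 = Q/(2*pi*T) * ln(r2/r1).
ln(r2/r1) = ln(208.4/18.9) = 2.4003.
Q/(2*pi*T) = 0.179 / (2*pi*0.0679) = 0.179 / 0.4266 = 0.4196.
s1 - s2 = 0.4196 * 2.4003 = 1.0071 m.

1.0071


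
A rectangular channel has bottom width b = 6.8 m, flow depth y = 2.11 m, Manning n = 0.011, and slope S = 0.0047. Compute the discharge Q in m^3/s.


For a rectangular channel, the cross-sectional area A = b * y = 6.8 * 2.11 = 14.35 m^2.
The wetted perimeter P = b + 2y = 6.8 + 2*2.11 = 11.02 m.
Hydraulic radius R = A/P = 14.35/11.02 = 1.302 m.
Velocity V = (1/n)*R^(2/3)*S^(1/2) = (1/0.011)*1.302^(2/3)*0.0047^(1/2) = 7.4313 m/s.
Discharge Q = A * V = 14.35 * 7.4313 = 106.624 m^3/s.

106.624


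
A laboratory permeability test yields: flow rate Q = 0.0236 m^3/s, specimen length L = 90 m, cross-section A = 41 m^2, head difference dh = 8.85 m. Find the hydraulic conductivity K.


From K = Q*L / (A*dh):
Numerator: Q*L = 0.0236 * 90 = 2.124.
Denominator: A*dh = 41 * 8.85 = 362.85.
K = 2.124 / 362.85 = 0.005854 m/s.

0.005854


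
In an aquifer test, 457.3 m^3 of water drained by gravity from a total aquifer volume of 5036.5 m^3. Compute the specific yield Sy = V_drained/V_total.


Specific yield Sy = Volume drained / Total volume.
Sy = 457.3 / 5036.5
   = 0.0908.

0.0908


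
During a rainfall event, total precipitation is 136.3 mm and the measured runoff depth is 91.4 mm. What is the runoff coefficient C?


The runoff coefficient C = runoff depth / rainfall depth.
C = 91.4 / 136.3
  = 0.6706.

0.6706


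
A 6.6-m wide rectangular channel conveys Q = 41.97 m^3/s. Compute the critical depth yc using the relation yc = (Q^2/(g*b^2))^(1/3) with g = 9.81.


Using yc = (Q^2 / (g * b^2))^(1/3):
Q^2 = 41.97^2 = 1761.48.
g * b^2 = 9.81 * 6.6^2 = 9.81 * 43.56 = 427.32.
Q^2 / (g*b^2) = 1761.48 / 427.32 = 4.1222.
yc = 4.1222^(1/3) = 1.6034 m.

1.6034


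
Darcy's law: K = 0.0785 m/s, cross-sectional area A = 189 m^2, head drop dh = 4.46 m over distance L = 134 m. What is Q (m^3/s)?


Darcy's law: Q = K * A * i, where i = dh/L.
Hydraulic gradient i = 4.46 / 134 = 0.033284.
Q = 0.0785 * 189 * 0.033284
  = 0.4938 m^3/s.

0.4938


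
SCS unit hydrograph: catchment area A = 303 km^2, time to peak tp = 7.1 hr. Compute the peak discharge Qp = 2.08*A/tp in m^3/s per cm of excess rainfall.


SCS formula: Qp = 2.08 * A / tp.
Qp = 2.08 * 303 / 7.1
   = 630.24 / 7.1
   = 88.77 m^3/s per cm.

88.77


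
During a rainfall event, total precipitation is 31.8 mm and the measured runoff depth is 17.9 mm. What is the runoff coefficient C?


The runoff coefficient C = runoff depth / rainfall depth.
C = 17.9 / 31.8
  = 0.5629.

0.5629


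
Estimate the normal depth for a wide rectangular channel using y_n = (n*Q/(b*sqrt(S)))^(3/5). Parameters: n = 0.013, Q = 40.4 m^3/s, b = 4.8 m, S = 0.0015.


We use the wide-channel approximation y_n = (n*Q/(b*sqrt(S)))^(3/5).
sqrt(S) = sqrt(0.0015) = 0.03873.
Numerator: n*Q = 0.013 * 40.4 = 0.5252.
Denominator: b*sqrt(S) = 4.8 * 0.03873 = 0.185904.
arg = 2.8251.
y_n = 2.8251^(3/5) = 1.8648 m.

1.8648


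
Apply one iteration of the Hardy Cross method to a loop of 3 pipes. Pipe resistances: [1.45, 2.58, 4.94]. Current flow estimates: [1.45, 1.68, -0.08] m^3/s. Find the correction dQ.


Numerator terms (r*Q*|Q|): 1.45*1.45*|1.45| = 3.0486; 2.58*1.68*|1.68| = 7.2818; 4.94*-0.08*|-0.08| = -0.0316.
Sum of numerator = 10.2988.
Denominator terms (r*|Q|): 1.45*|1.45| = 2.1025; 2.58*|1.68| = 4.3344; 4.94*|-0.08| = 0.3952.
2 * sum of denominator = 2 * 6.8321 = 13.6642.
dQ = -10.2988 / 13.6642 = -0.7537 m^3/s.

-0.7537


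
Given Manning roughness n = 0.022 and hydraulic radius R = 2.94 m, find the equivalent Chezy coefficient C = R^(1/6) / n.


The Chezy coefficient relates to Manning's n through C = R^(1/6) / n.
R^(1/6) = 2.94^(1/6) = 1.1969.
C = 1.1969 / 0.022 = 54.4 m^(1/2)/s.

54.4


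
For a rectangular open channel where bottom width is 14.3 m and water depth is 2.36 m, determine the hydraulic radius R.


For a rectangular section:
Flow area A = b * y = 14.3 * 2.36 = 33.75 m^2.
Wetted perimeter P = b + 2y = 14.3 + 2*2.36 = 19.02 m.
Hydraulic radius R = A/P = 33.75 / 19.02 = 1.7743 m.

1.7743


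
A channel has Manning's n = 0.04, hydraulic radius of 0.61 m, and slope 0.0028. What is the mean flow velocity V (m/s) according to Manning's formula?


Manning's equation gives V = (1/n) * R^(2/3) * S^(1/2).
First, compute R^(2/3) = 0.61^(2/3) = 0.7193.
Next, S^(1/2) = 0.0028^(1/2) = 0.052915.
Then 1/n = 1/0.04 = 25.0.
V = 25.0 * 0.7193 * 0.052915 = 0.9515 m/s.

0.9515


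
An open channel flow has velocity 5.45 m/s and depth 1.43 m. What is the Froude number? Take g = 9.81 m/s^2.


The Froude number is defined as Fr = V / sqrt(g*y).
g*y = 9.81 * 1.43 = 14.0283.
sqrt(g*y) = sqrt(14.0283) = 3.7454.
Fr = 5.45 / 3.7454 = 1.4551.

1.4551


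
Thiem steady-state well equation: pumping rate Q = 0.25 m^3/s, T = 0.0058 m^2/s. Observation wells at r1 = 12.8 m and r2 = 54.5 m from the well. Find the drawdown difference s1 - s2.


Thiem equation: s1 - s2 = Q/(2*pi*T) * ln(r2/r1).
ln(r2/r1) = ln(54.5/12.8) = 1.4488.
Q/(2*pi*T) = 0.25 / (2*pi*0.0058) = 0.25 / 0.0364 = 6.8601.
s1 - s2 = 6.8601 * 1.4488 = 9.9386 m.

9.9386


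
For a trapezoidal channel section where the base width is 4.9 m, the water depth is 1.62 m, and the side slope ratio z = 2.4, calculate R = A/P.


For a trapezoidal section with side slope z:
A = (b + z*y)*y = (4.9 + 2.4*1.62)*1.62 = 14.237 m^2.
P = b + 2*y*sqrt(1 + z^2) = 4.9 + 2*1.62*sqrt(1 + 2.4^2) = 13.324 m.
R = A/P = 14.237 / 13.324 = 1.0685 m.

1.0685


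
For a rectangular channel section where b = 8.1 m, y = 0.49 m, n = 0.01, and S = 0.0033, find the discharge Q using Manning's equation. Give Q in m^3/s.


For a rectangular channel, the cross-sectional area A = b * y = 8.1 * 0.49 = 3.97 m^2.
The wetted perimeter P = b + 2y = 8.1 + 2*0.49 = 9.08 m.
Hydraulic radius R = A/P = 3.97/9.08 = 0.4371 m.
Velocity V = (1/n)*R^(2/3)*S^(1/2) = (1/0.01)*0.4371^(2/3)*0.0033^(1/2) = 3.3087 m/s.
Discharge Q = A * V = 3.97 * 3.3087 = 13.132 m^3/s.

13.132
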